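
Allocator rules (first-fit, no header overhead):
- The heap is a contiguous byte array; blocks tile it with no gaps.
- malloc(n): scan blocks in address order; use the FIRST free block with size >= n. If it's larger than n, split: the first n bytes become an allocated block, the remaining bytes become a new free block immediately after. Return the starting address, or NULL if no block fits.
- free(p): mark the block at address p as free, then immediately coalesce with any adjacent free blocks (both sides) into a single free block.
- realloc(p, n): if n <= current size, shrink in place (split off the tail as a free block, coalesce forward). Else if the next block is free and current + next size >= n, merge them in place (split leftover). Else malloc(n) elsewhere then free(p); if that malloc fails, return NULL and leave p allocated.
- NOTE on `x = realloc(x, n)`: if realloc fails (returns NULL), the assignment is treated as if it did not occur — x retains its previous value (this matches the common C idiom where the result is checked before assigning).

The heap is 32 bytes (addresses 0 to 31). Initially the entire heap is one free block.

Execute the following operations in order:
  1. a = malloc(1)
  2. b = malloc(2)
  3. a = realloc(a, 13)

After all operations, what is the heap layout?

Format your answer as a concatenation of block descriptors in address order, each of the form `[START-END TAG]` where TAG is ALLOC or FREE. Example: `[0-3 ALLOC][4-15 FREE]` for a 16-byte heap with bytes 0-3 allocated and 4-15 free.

Op 1: a = malloc(1) -> a = 0; heap: [0-0 ALLOC][1-31 FREE]
Op 2: b = malloc(2) -> b = 1; heap: [0-0 ALLOC][1-2 ALLOC][3-31 FREE]
Op 3: a = realloc(a, 13) -> a = 3; heap: [0-0 FREE][1-2 ALLOC][3-15 ALLOC][16-31 FREE]

Answer: [0-0 FREE][1-2 ALLOC][3-15 ALLOC][16-31 FREE]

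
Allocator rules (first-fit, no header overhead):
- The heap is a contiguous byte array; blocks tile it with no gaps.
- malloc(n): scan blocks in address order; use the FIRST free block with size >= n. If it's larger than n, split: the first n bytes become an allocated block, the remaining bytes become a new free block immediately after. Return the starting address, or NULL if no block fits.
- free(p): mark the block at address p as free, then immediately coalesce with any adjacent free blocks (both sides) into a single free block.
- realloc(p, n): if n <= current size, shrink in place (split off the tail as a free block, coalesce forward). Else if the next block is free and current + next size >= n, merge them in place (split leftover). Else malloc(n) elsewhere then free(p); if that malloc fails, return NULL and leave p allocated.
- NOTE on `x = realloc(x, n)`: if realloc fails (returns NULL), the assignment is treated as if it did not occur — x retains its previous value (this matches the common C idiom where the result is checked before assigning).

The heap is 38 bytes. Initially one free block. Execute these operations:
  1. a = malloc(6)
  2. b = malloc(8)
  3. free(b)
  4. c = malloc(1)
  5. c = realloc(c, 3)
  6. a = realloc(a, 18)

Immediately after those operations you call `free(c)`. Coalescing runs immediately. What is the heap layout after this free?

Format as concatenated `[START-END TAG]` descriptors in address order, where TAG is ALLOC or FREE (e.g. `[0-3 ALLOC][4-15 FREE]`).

Op 1: a = malloc(6) -> a = 0; heap: [0-5 ALLOC][6-37 FREE]
Op 2: b = malloc(8) -> b = 6; heap: [0-5 ALLOC][6-13 ALLOC][14-37 FREE]
Op 3: free(b) -> (freed b); heap: [0-5 ALLOC][6-37 FREE]
Op 4: c = malloc(1) -> c = 6; heap: [0-5 ALLOC][6-6 ALLOC][7-37 FREE]
Op 5: c = realloc(c, 3) -> c = 6; heap: [0-5 ALLOC][6-8 ALLOC][9-37 FREE]
Op 6: a = realloc(a, 18) -> a = 9; heap: [0-5 FREE][6-8 ALLOC][9-26 ALLOC][27-37 FREE]
free(c): c = 6 -> block [6-8 ALLOC]; mark free, coalesce with adjacent free neighbors -> [0-8 FREE][9-26 ALLOC][27-37 FREE]

Answer: [0-8 FREE][9-26 ALLOC][27-37 FREE]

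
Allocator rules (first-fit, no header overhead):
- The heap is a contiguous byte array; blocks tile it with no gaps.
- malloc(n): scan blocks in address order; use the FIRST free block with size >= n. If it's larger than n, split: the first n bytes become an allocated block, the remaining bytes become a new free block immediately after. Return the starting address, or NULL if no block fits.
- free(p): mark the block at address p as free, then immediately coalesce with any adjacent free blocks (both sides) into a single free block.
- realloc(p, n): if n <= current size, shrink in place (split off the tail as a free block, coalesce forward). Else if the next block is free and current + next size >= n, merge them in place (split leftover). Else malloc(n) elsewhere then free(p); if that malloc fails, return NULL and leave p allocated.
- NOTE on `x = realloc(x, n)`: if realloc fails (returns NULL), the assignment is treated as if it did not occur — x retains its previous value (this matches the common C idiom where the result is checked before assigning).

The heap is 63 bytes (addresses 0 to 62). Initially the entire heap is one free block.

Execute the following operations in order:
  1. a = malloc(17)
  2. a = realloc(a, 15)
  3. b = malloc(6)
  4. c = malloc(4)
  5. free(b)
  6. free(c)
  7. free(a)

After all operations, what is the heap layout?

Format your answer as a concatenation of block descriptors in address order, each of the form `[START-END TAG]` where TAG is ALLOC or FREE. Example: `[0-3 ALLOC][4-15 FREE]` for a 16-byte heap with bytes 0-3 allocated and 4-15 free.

Op 1: a = malloc(17) -> a = 0; heap: [0-16 ALLOC][17-62 FREE]
Op 2: a = realloc(a, 15) -> a = 0; heap: [0-14 ALLOC][15-62 FREE]
Op 3: b = malloc(6) -> b = 15; heap: [0-14 ALLOC][15-20 ALLOC][21-62 FREE]
Op 4: c = malloc(4) -> c = 21; heap: [0-14 ALLOC][15-20 ALLOC][21-24 ALLOC][25-62 FREE]
Op 5: free(b) -> (freed b); heap: [0-14 ALLOC][15-20 FREE][21-24 ALLOC][25-62 FREE]
Op 6: free(c) -> (freed c); heap: [0-14 ALLOC][15-62 FREE]
Op 7: free(a) -> (freed a); heap: [0-62 FREE]

Answer: [0-62 FREE]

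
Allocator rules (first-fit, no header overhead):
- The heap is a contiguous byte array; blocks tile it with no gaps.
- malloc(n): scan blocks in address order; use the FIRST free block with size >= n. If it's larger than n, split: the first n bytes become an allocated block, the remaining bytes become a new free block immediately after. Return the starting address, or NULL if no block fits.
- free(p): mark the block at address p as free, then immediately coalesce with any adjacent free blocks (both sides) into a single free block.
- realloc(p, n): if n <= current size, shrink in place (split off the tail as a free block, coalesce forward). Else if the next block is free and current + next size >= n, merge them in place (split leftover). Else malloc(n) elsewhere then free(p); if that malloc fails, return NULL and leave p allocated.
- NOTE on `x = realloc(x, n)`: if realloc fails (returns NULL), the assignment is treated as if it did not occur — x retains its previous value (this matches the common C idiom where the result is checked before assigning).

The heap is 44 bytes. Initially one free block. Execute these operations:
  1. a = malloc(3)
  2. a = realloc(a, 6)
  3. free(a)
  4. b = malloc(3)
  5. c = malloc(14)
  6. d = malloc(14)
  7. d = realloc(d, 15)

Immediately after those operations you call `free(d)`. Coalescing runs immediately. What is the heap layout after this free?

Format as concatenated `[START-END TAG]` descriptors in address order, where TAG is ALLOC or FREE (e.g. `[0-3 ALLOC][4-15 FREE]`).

Op 1: a = malloc(3) -> a = 0; heap: [0-2 ALLOC][3-43 FREE]
Op 2: a = realloc(a, 6) -> a = 0; heap: [0-5 ALLOC][6-43 FREE]
Op 3: free(a) -> (freed a); heap: [0-43 FREE]
Op 4: b = malloc(3) -> b = 0; heap: [0-2 ALLOC][3-43 FREE]
Op 5: c = malloc(14) -> c = 3; heap: [0-2 ALLOC][3-16 ALLOC][17-43 FREE]
Op 6: d = malloc(14) -> d = 17; heap: [0-2 ALLOC][3-16 ALLOC][17-30 ALLOC][31-43 FREE]
Op 7: d = realloc(d, 15) -> d = 17; heap: [0-2 ALLOC][3-16 ALLOC][17-31 ALLOC][32-43 FREE]
free(d): d = 17 -> block [17-31 ALLOC]; mark free, coalesce with adjacent free neighbors -> [0-2 ALLOC][3-16 ALLOC][17-43 FREE]

Answer: [0-2 ALLOC][3-16 ALLOC][17-43 FREE]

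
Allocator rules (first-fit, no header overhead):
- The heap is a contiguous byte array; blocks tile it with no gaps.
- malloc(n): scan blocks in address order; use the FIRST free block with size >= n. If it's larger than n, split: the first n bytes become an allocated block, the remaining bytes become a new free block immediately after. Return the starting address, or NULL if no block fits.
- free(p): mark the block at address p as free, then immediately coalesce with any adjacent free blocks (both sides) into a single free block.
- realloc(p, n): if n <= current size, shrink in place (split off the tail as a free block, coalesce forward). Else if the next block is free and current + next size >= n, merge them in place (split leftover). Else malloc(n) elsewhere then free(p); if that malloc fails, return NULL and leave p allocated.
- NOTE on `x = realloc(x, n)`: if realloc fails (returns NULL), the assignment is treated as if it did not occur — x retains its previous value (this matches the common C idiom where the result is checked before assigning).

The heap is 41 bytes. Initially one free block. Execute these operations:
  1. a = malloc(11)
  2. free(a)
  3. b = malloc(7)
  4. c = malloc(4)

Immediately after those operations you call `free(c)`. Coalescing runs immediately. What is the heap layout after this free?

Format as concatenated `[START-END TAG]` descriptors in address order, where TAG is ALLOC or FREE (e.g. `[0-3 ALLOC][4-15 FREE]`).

Answer: [0-6 ALLOC][7-40 FREE]

Derivation:
Op 1: a = malloc(11) -> a = 0; heap: [0-10 ALLOC][11-40 FREE]
Op 2: free(a) -> (freed a); heap: [0-40 FREE]
Op 3: b = malloc(7) -> b = 0; heap: [0-6 ALLOC][7-40 FREE]
Op 4: c = malloc(4) -> c = 7; heap: [0-6 ALLOC][7-10 ALLOC][11-40 FREE]
free(c): c = 7 -> block [7-10 ALLOC]; mark free, coalesce with adjacent free neighbors -> [0-6 ALLOC][7-40 FREE]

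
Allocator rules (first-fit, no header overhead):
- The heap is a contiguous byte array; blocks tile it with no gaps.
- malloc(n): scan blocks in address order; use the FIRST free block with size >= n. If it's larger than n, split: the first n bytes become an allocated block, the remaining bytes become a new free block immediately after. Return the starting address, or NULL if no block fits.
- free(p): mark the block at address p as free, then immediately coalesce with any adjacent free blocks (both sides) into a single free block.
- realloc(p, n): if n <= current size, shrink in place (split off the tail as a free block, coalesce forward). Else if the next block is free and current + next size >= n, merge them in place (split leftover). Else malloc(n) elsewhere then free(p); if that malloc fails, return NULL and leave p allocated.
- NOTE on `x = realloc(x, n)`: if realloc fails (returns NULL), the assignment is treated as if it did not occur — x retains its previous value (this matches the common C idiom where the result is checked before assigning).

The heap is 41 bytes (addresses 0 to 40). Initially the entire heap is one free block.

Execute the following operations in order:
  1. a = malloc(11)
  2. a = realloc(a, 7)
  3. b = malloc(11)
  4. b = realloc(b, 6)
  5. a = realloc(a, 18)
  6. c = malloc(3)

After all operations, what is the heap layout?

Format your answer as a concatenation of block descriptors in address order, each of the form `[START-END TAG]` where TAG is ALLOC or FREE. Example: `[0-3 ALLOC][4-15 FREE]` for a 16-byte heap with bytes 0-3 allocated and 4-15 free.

Answer: [0-2 ALLOC][3-6 FREE][7-12 ALLOC][13-30 ALLOC][31-40 FREE]

Derivation:
Op 1: a = malloc(11) -> a = 0; heap: [0-10 ALLOC][11-40 FREE]
Op 2: a = realloc(a, 7) -> a = 0; heap: [0-6 ALLOC][7-40 FREE]
Op 3: b = malloc(11) -> b = 7; heap: [0-6 ALLOC][7-17 ALLOC][18-40 FREE]
Op 4: b = realloc(b, 6) -> b = 7; heap: [0-6 ALLOC][7-12 ALLOC][13-40 FREE]
Op 5: a = realloc(a, 18) -> a = 13; heap: [0-6 FREE][7-12 ALLOC][13-30 ALLOC][31-40 FREE]
Op 6: c = malloc(3) -> c = 0; heap: [0-2 ALLOC][3-6 FREE][7-12 ALLOC][13-30 ALLOC][31-40 FREE]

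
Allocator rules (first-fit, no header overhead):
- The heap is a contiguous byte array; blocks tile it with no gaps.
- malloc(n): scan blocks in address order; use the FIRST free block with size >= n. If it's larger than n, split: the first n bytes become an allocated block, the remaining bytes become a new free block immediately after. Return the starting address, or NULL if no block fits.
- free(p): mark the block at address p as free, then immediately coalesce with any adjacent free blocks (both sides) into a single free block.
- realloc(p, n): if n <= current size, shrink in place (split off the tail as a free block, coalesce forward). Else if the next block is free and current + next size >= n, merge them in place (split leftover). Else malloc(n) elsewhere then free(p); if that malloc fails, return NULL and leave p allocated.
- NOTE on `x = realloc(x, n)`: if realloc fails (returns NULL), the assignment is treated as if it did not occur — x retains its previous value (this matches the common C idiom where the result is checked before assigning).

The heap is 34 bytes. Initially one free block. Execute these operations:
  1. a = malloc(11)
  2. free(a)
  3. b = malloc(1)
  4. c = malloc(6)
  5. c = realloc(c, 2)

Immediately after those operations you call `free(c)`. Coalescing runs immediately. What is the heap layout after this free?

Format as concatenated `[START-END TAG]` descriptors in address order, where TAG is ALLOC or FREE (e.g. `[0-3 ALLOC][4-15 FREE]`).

Op 1: a = malloc(11) -> a = 0; heap: [0-10 ALLOC][11-33 FREE]
Op 2: free(a) -> (freed a); heap: [0-33 FREE]
Op 3: b = malloc(1) -> b = 0; heap: [0-0 ALLOC][1-33 FREE]
Op 4: c = malloc(6) -> c = 1; heap: [0-0 ALLOC][1-6 ALLOC][7-33 FREE]
Op 5: c = realloc(c, 2) -> c = 1; heap: [0-0 ALLOC][1-2 ALLOC][3-33 FREE]
free(c): c = 1 -> block [1-2 ALLOC]; mark free, coalesce with adjacent free neighbors -> [0-0 ALLOC][1-33 FREE]

Answer: [0-0 ALLOC][1-33 FREE]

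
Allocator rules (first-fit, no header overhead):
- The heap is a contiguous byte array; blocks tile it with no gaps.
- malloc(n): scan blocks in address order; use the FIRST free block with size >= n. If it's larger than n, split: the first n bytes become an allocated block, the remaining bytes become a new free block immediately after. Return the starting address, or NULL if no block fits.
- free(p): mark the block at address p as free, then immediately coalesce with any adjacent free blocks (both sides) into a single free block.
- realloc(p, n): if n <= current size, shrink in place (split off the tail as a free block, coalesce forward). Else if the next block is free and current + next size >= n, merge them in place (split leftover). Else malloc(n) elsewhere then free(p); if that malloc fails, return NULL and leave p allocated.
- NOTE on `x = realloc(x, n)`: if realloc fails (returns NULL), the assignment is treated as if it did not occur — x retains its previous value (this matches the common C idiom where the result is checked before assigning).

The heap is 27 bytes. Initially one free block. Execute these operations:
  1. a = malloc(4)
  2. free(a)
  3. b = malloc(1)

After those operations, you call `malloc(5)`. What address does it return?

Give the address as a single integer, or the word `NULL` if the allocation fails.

Answer: 1

Derivation:
Op 1: a = malloc(4) -> a = 0; heap: [0-3 ALLOC][4-26 FREE]
Op 2: free(a) -> (freed a); heap: [0-26 FREE]
Op 3: b = malloc(1) -> b = 0; heap: [0-0 ALLOC][1-26 FREE]
malloc(5): first-fit scan over [0-0 ALLOC][1-26 FREE] -> 1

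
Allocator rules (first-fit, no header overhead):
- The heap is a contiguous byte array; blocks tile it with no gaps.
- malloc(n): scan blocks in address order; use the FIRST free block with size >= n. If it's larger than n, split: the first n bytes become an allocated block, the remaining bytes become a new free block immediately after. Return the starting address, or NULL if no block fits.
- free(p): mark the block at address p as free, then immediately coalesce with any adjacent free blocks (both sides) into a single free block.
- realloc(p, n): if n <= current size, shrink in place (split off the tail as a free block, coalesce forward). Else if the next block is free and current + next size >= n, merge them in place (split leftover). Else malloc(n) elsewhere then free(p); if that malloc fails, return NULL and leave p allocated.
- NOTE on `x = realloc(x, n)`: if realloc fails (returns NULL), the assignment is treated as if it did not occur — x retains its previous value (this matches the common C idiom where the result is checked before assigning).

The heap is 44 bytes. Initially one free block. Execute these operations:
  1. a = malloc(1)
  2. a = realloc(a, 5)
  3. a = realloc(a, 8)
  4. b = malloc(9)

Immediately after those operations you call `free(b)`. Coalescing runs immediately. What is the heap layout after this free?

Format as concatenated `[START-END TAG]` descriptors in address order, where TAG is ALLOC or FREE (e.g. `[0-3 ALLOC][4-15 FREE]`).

Answer: [0-7 ALLOC][8-43 FREE]

Derivation:
Op 1: a = malloc(1) -> a = 0; heap: [0-0 ALLOC][1-43 FREE]
Op 2: a = realloc(a, 5) -> a = 0; heap: [0-4 ALLOC][5-43 FREE]
Op 3: a = realloc(a, 8) -> a = 0; heap: [0-7 ALLOC][8-43 FREE]
Op 4: b = malloc(9) -> b = 8; heap: [0-7 ALLOC][8-16 ALLOC][17-43 FREE]
free(b): b = 8 -> block [8-16 ALLOC]; mark free, coalesce with adjacent free neighbors -> [0-7 ALLOC][8-43 FREE]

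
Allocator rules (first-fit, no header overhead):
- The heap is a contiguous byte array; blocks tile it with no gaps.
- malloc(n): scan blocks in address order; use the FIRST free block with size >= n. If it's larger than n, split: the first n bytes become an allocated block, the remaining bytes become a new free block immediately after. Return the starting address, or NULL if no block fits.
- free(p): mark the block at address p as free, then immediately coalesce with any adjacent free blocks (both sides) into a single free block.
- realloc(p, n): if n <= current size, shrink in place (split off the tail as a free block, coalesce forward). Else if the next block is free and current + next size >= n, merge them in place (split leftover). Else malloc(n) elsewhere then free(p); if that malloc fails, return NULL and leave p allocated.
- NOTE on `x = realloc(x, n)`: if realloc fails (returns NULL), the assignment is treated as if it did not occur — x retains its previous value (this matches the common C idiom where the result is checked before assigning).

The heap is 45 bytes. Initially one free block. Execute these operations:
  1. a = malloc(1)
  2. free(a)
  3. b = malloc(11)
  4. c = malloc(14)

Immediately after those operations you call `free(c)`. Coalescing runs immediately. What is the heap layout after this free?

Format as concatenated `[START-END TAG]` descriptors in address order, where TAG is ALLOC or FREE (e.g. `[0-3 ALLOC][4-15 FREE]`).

Op 1: a = malloc(1) -> a = 0; heap: [0-0 ALLOC][1-44 FREE]
Op 2: free(a) -> (freed a); heap: [0-44 FREE]
Op 3: b = malloc(11) -> b = 0; heap: [0-10 ALLOC][11-44 FREE]
Op 4: c = malloc(14) -> c = 11; heap: [0-10 ALLOC][11-24 ALLOC][25-44 FREE]
free(c): c = 11 -> block [11-24 ALLOC]; mark free, coalesce with adjacent free neighbors -> [0-10 ALLOC][11-44 FREE]

Answer: [0-10 ALLOC][11-44 FREE]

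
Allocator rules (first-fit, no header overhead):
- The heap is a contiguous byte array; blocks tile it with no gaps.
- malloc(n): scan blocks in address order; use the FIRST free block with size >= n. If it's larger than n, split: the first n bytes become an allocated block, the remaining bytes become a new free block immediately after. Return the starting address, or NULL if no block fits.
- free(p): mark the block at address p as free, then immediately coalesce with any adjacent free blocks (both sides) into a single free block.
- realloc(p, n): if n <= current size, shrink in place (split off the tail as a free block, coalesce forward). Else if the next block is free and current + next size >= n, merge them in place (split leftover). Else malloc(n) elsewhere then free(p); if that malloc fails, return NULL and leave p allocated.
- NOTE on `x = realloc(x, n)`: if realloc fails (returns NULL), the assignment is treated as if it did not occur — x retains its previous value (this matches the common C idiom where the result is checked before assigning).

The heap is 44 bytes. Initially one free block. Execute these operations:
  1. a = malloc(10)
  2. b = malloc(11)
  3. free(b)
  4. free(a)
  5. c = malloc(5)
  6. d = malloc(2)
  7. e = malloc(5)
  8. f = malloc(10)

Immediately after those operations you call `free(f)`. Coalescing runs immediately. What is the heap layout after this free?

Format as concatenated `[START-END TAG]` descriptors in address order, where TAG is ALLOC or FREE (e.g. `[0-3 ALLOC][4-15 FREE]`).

Answer: [0-4 ALLOC][5-6 ALLOC][7-11 ALLOC][12-43 FREE]

Derivation:
Op 1: a = malloc(10) -> a = 0; heap: [0-9 ALLOC][10-43 FREE]
Op 2: b = malloc(11) -> b = 10; heap: [0-9 ALLOC][10-20 ALLOC][21-43 FREE]
Op 3: free(b) -> (freed b); heap: [0-9 ALLOC][10-43 FREE]
Op 4: free(a) -> (freed a); heap: [0-43 FREE]
Op 5: c = malloc(5) -> c = 0; heap: [0-4 ALLOC][5-43 FREE]
Op 6: d = malloc(2) -> d = 5; heap: [0-4 ALLOC][5-6 ALLOC][7-43 FREE]
Op 7: e = malloc(5) -> e = 7; heap: [0-4 ALLOC][5-6 ALLOC][7-11 ALLOC][12-43 FREE]
Op 8: f = malloc(10) -> f = 12; heap: [0-4 ALLOC][5-6 ALLOC][7-11 ALLOC][12-21 ALLOC][22-43 FREE]
free(f): f = 12 -> block [12-21 ALLOC]; mark free, coalesce with adjacent free neighbors -> [0-4 ALLOC][5-6 ALLOC][7-11 ALLOC][12-43 FREE]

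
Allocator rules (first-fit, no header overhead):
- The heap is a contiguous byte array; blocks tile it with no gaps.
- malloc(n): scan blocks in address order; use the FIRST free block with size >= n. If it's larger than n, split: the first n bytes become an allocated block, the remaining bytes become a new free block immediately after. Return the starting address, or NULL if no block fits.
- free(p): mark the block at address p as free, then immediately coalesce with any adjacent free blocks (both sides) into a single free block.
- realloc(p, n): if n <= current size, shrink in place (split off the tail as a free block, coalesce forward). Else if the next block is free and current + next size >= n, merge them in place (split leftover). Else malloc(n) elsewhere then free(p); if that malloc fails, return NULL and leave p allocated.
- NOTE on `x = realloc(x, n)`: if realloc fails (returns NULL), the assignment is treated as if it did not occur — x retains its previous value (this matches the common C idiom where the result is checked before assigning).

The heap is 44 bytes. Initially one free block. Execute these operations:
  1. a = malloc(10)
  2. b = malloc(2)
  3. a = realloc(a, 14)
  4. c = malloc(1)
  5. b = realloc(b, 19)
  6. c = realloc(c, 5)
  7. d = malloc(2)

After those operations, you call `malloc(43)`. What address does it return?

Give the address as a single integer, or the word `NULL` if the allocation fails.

Answer: NULL

Derivation:
Op 1: a = malloc(10) -> a = 0; heap: [0-9 ALLOC][10-43 FREE]
Op 2: b = malloc(2) -> b = 10; heap: [0-9 ALLOC][10-11 ALLOC][12-43 FREE]
Op 3: a = realloc(a, 14) -> a = 12; heap: [0-9 FREE][10-11 ALLOC][12-25 ALLOC][26-43 FREE]
Op 4: c = malloc(1) -> c = 0; heap: [0-0 ALLOC][1-9 FREE][10-11 ALLOC][12-25 ALLOC][26-43 FREE]
Op 5: b = realloc(b, 19) -> NULL (b unchanged); heap: [0-0 ALLOC][1-9 FREE][10-11 ALLOC][12-25 ALLOC][26-43 FREE]
Op 6: c = realloc(c, 5) -> c = 0; heap: [0-4 ALLOC][5-9 FREE][10-11 ALLOC][12-25 ALLOC][26-43 FREE]
Op 7: d = malloc(2) -> d = 5; heap: [0-4 ALLOC][5-6 ALLOC][7-9 FREE][10-11 ALLOC][12-25 ALLOC][26-43 FREE]
malloc(43): first-fit scan over [0-4 ALLOC][5-6 ALLOC][7-9 FREE][10-11 ALLOC][12-25 ALLOC][26-43 FREE] -> NULL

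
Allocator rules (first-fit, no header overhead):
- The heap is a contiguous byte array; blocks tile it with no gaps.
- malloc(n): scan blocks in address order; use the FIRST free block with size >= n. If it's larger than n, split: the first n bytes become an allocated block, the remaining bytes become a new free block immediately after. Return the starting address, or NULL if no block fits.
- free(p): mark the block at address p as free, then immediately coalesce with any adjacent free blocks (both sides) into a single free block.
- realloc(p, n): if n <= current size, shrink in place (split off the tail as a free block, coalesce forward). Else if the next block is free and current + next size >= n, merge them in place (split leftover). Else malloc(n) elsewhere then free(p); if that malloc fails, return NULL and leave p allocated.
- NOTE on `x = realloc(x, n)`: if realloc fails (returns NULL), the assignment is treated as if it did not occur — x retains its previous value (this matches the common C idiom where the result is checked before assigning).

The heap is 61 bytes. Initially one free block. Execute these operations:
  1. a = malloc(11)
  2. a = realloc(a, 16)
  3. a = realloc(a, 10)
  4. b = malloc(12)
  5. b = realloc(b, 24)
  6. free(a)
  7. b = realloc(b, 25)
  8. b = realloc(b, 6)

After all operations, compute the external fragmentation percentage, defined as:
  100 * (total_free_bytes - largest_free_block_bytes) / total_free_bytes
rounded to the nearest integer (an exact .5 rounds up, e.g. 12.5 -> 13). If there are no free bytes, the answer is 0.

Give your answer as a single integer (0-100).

Answer: 18

Derivation:
Op 1: a = malloc(11) -> a = 0; heap: [0-10 ALLOC][11-60 FREE]
Op 2: a = realloc(a, 16) -> a = 0; heap: [0-15 ALLOC][16-60 FREE]
Op 3: a = realloc(a, 10) -> a = 0; heap: [0-9 ALLOC][10-60 FREE]
Op 4: b = malloc(12) -> b = 10; heap: [0-9 ALLOC][10-21 ALLOC][22-60 FREE]
Op 5: b = realloc(b, 24) -> b = 10; heap: [0-9 ALLOC][10-33 ALLOC][34-60 FREE]
Op 6: free(a) -> (freed a); heap: [0-9 FREE][10-33 ALLOC][34-60 FREE]
Op 7: b = realloc(b, 25) -> b = 10; heap: [0-9 FREE][10-34 ALLOC][35-60 FREE]
Op 8: b = realloc(b, 6) -> b = 10; heap: [0-9 FREE][10-15 ALLOC][16-60 FREE]
Free blocks: [10 45] total_free=55 largest=45 -> 100*(55-45)/55 = 1000/55 ≈ 18.182 -> rounds to 18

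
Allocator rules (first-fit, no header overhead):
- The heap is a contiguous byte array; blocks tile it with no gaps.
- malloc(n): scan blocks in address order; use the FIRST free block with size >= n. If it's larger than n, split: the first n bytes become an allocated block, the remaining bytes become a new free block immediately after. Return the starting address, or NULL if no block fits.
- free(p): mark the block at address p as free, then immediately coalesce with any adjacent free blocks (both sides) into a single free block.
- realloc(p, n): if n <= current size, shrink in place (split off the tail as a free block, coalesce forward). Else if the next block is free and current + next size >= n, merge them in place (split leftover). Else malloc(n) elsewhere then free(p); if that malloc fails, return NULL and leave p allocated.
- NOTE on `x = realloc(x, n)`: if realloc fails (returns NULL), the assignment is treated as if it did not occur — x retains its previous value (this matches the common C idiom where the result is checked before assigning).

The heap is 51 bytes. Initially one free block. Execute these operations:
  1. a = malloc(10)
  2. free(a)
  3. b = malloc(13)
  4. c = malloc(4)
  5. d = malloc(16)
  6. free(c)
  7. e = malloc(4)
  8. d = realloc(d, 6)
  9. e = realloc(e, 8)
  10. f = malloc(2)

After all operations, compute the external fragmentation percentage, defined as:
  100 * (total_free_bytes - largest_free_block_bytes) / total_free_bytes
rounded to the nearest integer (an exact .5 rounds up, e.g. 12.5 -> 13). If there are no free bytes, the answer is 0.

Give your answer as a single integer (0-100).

Op 1: a = malloc(10) -> a = 0; heap: [0-9 ALLOC][10-50 FREE]
Op 2: free(a) -> (freed a); heap: [0-50 FREE]
Op 3: b = malloc(13) -> b = 0; heap: [0-12 ALLOC][13-50 FREE]
Op 4: c = malloc(4) -> c = 13; heap: [0-12 ALLOC][13-16 ALLOC][17-50 FREE]
Op 5: d = malloc(16) -> d = 17; heap: [0-12 ALLOC][13-16 ALLOC][17-32 ALLOC][33-50 FREE]
Op 6: free(c) -> (freed c); heap: [0-12 ALLOC][13-16 FREE][17-32 ALLOC][33-50 FREE]
Op 7: e = malloc(4) -> e = 13; heap: [0-12 ALLOC][13-16 ALLOC][17-32 ALLOC][33-50 FREE]
Op 8: d = realloc(d, 6) -> d = 17; heap: [0-12 ALLOC][13-16 ALLOC][17-22 ALLOC][23-50 FREE]
Op 9: e = realloc(e, 8) -> e = 23; heap: [0-12 ALLOC][13-16 FREE][17-22 ALLOC][23-30 ALLOC][31-50 FREE]
Op 10: f = malloc(2) -> f = 13; heap: [0-12 ALLOC][13-14 ALLOC][15-16 FREE][17-22 ALLOC][23-30 ALLOC][31-50 FREE]
Free blocks: [2 20] total_free=22 largest=20 -> 100*(22-20)/22 = 200/22 ≈ 9.091 -> rounds to 9

Answer: 9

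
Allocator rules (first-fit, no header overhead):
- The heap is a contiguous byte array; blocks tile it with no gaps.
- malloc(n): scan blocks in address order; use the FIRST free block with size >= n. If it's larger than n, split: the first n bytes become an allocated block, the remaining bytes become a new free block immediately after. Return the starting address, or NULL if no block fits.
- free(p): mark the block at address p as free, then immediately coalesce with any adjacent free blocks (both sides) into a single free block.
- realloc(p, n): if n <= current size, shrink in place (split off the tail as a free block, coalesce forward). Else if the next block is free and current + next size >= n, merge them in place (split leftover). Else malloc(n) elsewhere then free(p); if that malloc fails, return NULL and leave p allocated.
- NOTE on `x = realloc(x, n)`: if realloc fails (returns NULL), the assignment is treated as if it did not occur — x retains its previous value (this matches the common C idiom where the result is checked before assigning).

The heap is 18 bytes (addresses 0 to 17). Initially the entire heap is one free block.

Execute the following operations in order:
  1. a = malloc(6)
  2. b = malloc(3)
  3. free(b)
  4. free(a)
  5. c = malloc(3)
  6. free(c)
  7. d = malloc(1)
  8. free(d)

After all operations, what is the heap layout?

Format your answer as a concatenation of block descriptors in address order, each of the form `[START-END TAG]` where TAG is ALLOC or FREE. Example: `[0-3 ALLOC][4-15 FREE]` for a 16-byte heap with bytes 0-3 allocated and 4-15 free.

Answer: [0-17 FREE]

Derivation:
Op 1: a = malloc(6) -> a = 0; heap: [0-5 ALLOC][6-17 FREE]
Op 2: b = malloc(3) -> b = 6; heap: [0-5 ALLOC][6-8 ALLOC][9-17 FREE]
Op 3: free(b) -> (freed b); heap: [0-5 ALLOC][6-17 FREE]
Op 4: free(a) -> (freed a); heap: [0-17 FREE]
Op 5: c = malloc(3) -> c = 0; heap: [0-2 ALLOC][3-17 FREE]
Op 6: free(c) -> (freed c); heap: [0-17 FREE]
Op 7: d = malloc(1) -> d = 0; heap: [0-0 ALLOC][1-17 FREE]
Op 8: free(d) -> (freed d); heap: [0-17 FREE]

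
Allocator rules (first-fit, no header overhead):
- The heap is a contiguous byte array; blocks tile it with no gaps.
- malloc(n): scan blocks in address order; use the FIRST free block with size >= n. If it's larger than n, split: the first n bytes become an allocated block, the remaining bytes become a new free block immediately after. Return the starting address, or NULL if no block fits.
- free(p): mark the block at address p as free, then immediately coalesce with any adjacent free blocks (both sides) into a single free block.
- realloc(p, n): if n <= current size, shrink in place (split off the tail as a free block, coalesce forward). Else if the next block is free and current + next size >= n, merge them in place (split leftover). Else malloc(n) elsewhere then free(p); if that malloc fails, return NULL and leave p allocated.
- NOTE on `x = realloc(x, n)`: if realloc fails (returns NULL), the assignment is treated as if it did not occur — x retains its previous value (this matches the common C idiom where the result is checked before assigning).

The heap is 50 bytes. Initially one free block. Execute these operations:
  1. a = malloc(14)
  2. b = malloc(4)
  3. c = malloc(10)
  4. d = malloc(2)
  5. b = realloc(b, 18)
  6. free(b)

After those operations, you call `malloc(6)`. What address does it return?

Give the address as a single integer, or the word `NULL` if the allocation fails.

Op 1: a = malloc(14) -> a = 0; heap: [0-13 ALLOC][14-49 FREE]
Op 2: b = malloc(4) -> b = 14; heap: [0-13 ALLOC][14-17 ALLOC][18-49 FREE]
Op 3: c = malloc(10) -> c = 18; heap: [0-13 ALLOC][14-17 ALLOC][18-27 ALLOC][28-49 FREE]
Op 4: d = malloc(2) -> d = 28; heap: [0-13 ALLOC][14-17 ALLOC][18-27 ALLOC][28-29 ALLOC][30-49 FREE]
Op 5: b = realloc(b, 18) -> b = 30; heap: [0-13 ALLOC][14-17 FREE][18-27 ALLOC][28-29 ALLOC][30-47 ALLOC][48-49 FREE]
Op 6: free(b) -> (freed b); heap: [0-13 ALLOC][14-17 FREE][18-27 ALLOC][28-29 ALLOC][30-49 FREE]
malloc(6): first-fit scan over [0-13 ALLOC][14-17 FREE][18-27 ALLOC][28-29 ALLOC][30-49 FREE] -> 30

Answer: 30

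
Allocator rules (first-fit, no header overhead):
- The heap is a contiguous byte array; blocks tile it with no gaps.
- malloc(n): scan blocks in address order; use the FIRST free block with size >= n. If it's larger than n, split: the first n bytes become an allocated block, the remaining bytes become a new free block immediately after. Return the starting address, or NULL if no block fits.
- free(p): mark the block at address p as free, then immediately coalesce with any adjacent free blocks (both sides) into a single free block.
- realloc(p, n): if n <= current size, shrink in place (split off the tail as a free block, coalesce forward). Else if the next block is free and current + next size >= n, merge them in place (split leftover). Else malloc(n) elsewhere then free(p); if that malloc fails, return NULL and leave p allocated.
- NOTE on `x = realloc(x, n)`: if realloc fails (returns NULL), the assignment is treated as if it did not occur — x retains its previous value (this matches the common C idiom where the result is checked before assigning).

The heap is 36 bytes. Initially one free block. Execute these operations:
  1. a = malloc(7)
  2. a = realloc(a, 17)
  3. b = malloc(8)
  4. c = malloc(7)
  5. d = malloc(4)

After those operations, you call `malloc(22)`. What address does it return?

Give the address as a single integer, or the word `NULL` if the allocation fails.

Op 1: a = malloc(7) -> a = 0; heap: [0-6 ALLOC][7-35 FREE]
Op 2: a = realloc(a, 17) -> a = 0; heap: [0-16 ALLOC][17-35 FREE]
Op 3: b = malloc(8) -> b = 17; heap: [0-16 ALLOC][17-24 ALLOC][25-35 FREE]
Op 4: c = malloc(7) -> c = 25; heap: [0-16 ALLOC][17-24 ALLOC][25-31 ALLOC][32-35 FREE]
Op 5: d = malloc(4) -> d = 32; heap: [0-16 ALLOC][17-24 ALLOC][25-31 ALLOC][32-35 ALLOC]
malloc(22): first-fit scan over [0-16 ALLOC][17-24 ALLOC][25-31 ALLOC][32-35 ALLOC] -> NULL

Answer: NULL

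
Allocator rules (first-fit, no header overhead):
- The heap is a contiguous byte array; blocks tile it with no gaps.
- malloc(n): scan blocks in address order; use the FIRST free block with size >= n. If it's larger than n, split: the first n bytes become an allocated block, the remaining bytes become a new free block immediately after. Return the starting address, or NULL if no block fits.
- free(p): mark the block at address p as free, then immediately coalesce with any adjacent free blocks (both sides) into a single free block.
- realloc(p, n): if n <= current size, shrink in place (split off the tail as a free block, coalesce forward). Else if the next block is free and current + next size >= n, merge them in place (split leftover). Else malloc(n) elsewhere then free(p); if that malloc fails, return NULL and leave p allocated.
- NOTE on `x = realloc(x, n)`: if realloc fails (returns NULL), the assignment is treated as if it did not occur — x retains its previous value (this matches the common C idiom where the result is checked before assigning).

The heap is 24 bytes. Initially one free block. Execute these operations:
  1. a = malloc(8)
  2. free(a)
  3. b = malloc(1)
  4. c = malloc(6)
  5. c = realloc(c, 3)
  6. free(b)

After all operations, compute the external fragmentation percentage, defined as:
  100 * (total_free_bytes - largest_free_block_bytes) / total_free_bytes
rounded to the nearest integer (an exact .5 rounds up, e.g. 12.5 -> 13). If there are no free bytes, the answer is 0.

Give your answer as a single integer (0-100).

Op 1: a = malloc(8) -> a = 0; heap: [0-7 ALLOC][8-23 FREE]
Op 2: free(a) -> (freed a); heap: [0-23 FREE]
Op 3: b = malloc(1) -> b = 0; heap: [0-0 ALLOC][1-23 FREE]
Op 4: c = malloc(6) -> c = 1; heap: [0-0 ALLOC][1-6 ALLOC][7-23 FREE]
Op 5: c = realloc(c, 3) -> c = 1; heap: [0-0 ALLOC][1-3 ALLOC][4-23 FREE]
Op 6: free(b) -> (freed b); heap: [0-0 FREE][1-3 ALLOC][4-23 FREE]
Free blocks: [1 20] total_free=21 largest=20 -> 100*(21-20)/21 = 100/21 ≈ 4.762 -> rounds to 5

Answer: 5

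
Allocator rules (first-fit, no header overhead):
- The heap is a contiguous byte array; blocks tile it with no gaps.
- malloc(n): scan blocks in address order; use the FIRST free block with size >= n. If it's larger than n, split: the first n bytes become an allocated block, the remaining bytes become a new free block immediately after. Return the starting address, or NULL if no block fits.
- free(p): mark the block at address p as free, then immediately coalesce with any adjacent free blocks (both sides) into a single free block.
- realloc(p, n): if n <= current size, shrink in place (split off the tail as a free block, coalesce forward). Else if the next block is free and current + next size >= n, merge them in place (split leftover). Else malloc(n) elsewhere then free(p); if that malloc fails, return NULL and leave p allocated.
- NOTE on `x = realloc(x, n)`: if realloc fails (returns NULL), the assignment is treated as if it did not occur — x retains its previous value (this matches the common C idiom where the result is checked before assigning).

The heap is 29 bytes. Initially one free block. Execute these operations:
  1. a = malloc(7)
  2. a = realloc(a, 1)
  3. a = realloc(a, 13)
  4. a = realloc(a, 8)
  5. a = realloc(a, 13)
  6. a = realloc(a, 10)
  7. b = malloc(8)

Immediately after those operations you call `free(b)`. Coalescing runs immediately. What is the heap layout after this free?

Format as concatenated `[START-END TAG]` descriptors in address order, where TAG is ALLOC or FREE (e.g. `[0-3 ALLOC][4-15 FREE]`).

Answer: [0-9 ALLOC][10-28 FREE]

Derivation:
Op 1: a = malloc(7) -> a = 0; heap: [0-6 ALLOC][7-28 FREE]
Op 2: a = realloc(a, 1) -> a = 0; heap: [0-0 ALLOC][1-28 FREE]
Op 3: a = realloc(a, 13) -> a = 0; heap: [0-12 ALLOC][13-28 FREE]
Op 4: a = realloc(a, 8) -> a = 0; heap: [0-7 ALLOC][8-28 FREE]
Op 5: a = realloc(a, 13) -> a = 0; heap: [0-12 ALLOC][13-28 FREE]
Op 6: a = realloc(a, 10) -> a = 0; heap: [0-9 ALLOC][10-28 FREE]
Op 7: b = malloc(8) -> b = 10; heap: [0-9 ALLOC][10-17 ALLOC][18-28 FREE]
free(b): b = 10 -> block [10-17 ALLOC]; mark free, coalesce with adjacent free neighbors -> [0-9 ALLOC][10-28 FREE]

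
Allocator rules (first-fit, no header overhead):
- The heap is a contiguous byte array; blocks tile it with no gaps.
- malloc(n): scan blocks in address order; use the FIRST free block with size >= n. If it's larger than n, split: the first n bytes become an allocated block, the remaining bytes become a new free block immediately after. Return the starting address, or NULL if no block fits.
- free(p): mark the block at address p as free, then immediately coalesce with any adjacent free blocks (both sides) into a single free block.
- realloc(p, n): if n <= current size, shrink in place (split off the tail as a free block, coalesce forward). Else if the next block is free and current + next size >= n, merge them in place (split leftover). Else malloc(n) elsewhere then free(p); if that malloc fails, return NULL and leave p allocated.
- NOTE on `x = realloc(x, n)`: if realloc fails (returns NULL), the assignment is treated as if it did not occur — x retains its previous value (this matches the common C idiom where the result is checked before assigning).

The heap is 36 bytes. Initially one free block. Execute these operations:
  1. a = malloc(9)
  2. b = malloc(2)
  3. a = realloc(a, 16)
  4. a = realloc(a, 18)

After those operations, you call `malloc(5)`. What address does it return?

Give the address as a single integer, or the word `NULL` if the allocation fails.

Answer: 0

Derivation:
Op 1: a = malloc(9) -> a = 0; heap: [0-8 ALLOC][9-35 FREE]
Op 2: b = malloc(2) -> b = 9; heap: [0-8 ALLOC][9-10 ALLOC][11-35 FREE]
Op 3: a = realloc(a, 16) -> a = 11; heap: [0-8 FREE][9-10 ALLOC][11-26 ALLOC][27-35 FREE]
Op 4: a = realloc(a, 18) -> a = 11; heap: [0-8 FREE][9-10 ALLOC][11-28 ALLOC][29-35 FREE]
malloc(5): first-fit scan over [0-8 FREE][9-10 ALLOC][11-28 ALLOC][29-35 FREE] -> 0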